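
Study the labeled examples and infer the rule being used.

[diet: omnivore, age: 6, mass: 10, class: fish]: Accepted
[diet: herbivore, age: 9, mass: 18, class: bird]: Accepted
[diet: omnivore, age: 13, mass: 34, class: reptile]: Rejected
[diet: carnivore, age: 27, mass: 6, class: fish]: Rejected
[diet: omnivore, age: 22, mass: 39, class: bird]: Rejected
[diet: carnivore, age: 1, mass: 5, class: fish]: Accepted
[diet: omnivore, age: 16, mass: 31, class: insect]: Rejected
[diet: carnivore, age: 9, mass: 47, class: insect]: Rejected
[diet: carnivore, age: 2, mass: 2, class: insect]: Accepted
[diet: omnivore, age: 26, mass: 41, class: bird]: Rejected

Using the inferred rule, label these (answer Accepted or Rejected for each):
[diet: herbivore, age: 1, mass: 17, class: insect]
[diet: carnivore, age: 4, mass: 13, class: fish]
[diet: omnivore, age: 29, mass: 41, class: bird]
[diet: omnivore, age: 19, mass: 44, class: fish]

The common property of the 'Accepted' items is: mass ≤ 18 AND age ≤ 9. No 'Rejected' item has it.
[diet: herbivore, age: 1, mass: 17, class: insect] — mass = 17, age = 1, hence Accepted. [diet: carnivore, age: 4, mass: 13, class: fish] — mass = 13, age = 4, hence Accepted. [diet: omnivore, age: 29, mass: 41, class: bird] — mass = 41, age = 29, hence Rejected. [diet: omnivore, age: 19, mass: 44, class: fish] — mass = 44, age = 19, hence Rejected.

Accepted, Accepted, Rejected, Rejected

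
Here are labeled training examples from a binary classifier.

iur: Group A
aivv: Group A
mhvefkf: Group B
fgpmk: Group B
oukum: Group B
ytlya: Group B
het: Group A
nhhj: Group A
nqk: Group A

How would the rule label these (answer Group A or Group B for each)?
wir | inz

Rule: length ≤ 4. This holds for each 'Group A' example and fails for each 'Group B' one.
Group A: wir, since length 3. Group A: inz, since length 3.

Group A, Group A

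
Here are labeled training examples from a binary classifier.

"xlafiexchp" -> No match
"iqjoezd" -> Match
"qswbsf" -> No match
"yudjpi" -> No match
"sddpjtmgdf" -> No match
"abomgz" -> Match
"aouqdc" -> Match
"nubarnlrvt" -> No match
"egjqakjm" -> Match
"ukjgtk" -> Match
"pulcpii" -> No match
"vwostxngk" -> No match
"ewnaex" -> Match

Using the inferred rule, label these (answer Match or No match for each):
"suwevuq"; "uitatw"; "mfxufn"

No match, Match, No match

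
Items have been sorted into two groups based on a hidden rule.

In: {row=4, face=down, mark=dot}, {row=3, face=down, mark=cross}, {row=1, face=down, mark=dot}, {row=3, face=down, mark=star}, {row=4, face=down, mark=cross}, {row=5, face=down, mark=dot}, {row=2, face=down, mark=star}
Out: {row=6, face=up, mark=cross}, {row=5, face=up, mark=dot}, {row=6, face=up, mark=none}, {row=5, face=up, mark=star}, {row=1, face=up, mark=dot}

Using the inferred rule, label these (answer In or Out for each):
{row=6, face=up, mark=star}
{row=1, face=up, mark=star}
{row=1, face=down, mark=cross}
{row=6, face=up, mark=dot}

The pattern is that an item is 'In' exactly when: face is down.
{row=6, face=up, mark=star}: face is up, does not fit → Out.
{row=1, face=up, mark=star}: face is up, does not fit → Out.
{row=1, face=down, mark=cross}: face is down, meets the rule → In.
{row=6, face=up, mark=dot}: face is up, does not fit → Out.

Out, Out, In, Out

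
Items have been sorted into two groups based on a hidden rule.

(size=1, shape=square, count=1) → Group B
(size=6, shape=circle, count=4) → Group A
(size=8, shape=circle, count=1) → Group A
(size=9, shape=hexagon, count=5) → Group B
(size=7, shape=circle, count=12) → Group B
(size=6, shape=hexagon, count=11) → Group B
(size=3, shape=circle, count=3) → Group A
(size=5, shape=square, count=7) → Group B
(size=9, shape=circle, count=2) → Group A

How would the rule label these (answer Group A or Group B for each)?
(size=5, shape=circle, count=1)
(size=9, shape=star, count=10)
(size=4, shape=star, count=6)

One predicate separates the groups cleanly: shape is circle AND count ≤ 4.
(size=5, shape=circle, count=1) — shape is circle, count = 1, hence Group A. (size=9, shape=star, count=10) — shape is star, count = 10, hence Group B. (size=4, shape=star, count=6) — shape is star, count = 6, hence Group B.

Group A, Group B, Group B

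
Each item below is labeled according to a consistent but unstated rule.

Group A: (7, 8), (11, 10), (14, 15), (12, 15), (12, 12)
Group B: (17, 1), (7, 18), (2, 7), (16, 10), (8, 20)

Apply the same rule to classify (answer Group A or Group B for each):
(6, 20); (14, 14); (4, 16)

Group B, Group A, Group B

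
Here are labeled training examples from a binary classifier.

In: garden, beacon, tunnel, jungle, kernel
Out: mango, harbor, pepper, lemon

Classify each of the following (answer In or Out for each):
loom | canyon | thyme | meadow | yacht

Out, In, Out, Out, Out

The pattern is that an item is 'In' exactly when: even length AND contains 'n'.
loom — length 4, no 'n', hence Out. canyon — length 6, has 'n', hence In. thyme — length 5, no 'n', hence Out. meadow — length 6, no 'n', hence Out. yacht — length 5, no 'n', hence Out.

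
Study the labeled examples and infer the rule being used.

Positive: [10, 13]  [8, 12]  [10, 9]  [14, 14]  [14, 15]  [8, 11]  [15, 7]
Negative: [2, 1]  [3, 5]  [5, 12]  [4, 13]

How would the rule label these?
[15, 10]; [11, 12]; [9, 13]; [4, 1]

All 'Positive' examples share one property — sum ≥ 19 — and every 'Negative' example lacks it.
[15, 10]: Positive (15+10 = 25). [11, 12]: Positive (11+12 = 23). [9, 13]: Positive (9+13 = 22). [4, 1]: Negative (4+1 = 5).

Positive, Positive, Positive, Negative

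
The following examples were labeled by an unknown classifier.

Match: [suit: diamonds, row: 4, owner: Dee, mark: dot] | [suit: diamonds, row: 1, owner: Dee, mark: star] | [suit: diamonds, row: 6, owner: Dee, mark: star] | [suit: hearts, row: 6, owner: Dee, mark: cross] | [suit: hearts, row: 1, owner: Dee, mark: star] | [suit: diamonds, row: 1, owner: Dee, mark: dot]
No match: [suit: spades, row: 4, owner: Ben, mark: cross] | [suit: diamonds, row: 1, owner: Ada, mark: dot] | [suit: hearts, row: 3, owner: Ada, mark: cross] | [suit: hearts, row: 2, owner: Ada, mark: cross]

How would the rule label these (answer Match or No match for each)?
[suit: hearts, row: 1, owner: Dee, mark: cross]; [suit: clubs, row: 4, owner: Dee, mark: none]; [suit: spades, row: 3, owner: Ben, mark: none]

Match, Match, No match

The rule appears to be: owner is Dee.
[suit: hearts, row: 1, owner: Dee, mark: cross] — owner is Dee, hence Match.
[suit: clubs, row: 4, owner: Dee, mark: none] — owner is Dee, hence Match.
[suit: spades, row: 3, owner: Ben, mark: none] — owner is Ben, hence No match.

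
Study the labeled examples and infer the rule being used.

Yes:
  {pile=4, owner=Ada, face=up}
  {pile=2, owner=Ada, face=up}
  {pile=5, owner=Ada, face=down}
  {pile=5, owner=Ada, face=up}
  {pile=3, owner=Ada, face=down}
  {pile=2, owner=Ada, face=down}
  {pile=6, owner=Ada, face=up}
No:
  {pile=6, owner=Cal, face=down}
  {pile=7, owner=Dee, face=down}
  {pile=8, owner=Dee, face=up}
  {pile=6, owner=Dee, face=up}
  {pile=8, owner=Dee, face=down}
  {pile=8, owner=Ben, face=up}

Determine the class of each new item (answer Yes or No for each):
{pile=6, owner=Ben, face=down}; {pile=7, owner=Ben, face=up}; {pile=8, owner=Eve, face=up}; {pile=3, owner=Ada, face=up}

Every 'Yes' example satisfies: owner is Ada. None of the 'No' examples do.
{pile=6, owner=Ben, face=down} → owner is Ben → No.
{pile=7, owner=Ben, face=up} → owner is Ben → No.
{pile=8, owner=Eve, face=up} → owner is Eve → No.
{pile=3, owner=Ada, face=up} → owner is Ada → Yes.

No, No, No, Yes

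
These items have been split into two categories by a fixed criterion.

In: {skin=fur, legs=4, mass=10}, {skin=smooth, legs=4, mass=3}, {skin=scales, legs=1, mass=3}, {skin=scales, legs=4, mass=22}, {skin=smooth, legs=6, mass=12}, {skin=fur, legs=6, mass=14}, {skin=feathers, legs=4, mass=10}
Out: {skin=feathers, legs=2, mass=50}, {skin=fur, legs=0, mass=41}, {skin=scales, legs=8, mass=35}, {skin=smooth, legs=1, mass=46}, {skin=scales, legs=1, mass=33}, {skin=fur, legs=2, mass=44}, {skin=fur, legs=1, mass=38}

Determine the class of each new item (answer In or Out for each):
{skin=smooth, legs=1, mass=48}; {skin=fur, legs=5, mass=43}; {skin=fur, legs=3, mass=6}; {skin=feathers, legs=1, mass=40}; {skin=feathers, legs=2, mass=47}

Out, Out, In, Out, Out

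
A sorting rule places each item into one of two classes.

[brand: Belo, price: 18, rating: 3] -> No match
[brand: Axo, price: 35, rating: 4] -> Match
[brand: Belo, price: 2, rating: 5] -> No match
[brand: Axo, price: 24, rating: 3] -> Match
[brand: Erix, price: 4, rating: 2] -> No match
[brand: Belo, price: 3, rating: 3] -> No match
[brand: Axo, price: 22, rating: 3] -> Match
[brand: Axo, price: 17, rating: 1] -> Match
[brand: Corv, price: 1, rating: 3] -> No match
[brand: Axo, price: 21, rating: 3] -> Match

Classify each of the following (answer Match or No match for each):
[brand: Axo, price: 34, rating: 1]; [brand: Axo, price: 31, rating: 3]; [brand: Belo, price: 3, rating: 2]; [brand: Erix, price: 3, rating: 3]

Every 'Match' example satisfies: brand is Axo. None of the 'No match' examples do.
Match: [brand: Axo, price: 34, rating: 1], since brand is Axo. Match: [brand: Axo, price: 31, rating: 3], since brand is Axo. No match: [brand: Belo, price: 3, rating: 2], since brand is Belo. No match: [brand: Erix, price: 3, rating: 3], since brand is Erix.

Match, Match, No match, No match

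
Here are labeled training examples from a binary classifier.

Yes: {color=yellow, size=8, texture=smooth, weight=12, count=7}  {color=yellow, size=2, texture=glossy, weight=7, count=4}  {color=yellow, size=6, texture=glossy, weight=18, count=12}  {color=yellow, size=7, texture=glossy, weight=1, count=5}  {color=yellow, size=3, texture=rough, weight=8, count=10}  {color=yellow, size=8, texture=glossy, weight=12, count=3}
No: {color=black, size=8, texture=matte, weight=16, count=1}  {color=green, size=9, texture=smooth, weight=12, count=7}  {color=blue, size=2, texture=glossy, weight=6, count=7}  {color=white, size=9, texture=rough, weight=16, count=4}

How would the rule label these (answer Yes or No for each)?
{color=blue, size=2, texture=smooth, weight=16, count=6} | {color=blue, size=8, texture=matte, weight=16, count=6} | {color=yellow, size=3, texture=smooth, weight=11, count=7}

No, No, Yes

The pattern is that an item is 'Yes' exactly when: color is yellow.
No: {color=blue, size=2, texture=smooth, weight=16, count=6}, since color is blue. No: {color=blue, size=8, texture=matte, weight=16, count=6}, since color is blue. Yes: {color=yellow, size=3, texture=smooth, weight=11, count=7}, since color is yellow.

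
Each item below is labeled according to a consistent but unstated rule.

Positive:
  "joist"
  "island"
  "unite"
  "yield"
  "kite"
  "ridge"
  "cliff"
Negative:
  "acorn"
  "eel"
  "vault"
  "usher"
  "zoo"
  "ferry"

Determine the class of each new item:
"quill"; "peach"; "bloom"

Positive, Negative, Negative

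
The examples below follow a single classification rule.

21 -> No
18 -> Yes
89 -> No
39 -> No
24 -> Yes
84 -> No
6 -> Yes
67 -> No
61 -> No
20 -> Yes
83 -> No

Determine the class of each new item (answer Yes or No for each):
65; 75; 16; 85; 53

No, No, Yes, No, No

'Yes' ⟺ even AND at most 24.
65 → 65 is odd, 65 > 24 → No.
75 → 75 is odd, 75 > 24 → No.
16 → 16 is even, 16 ≤ 24 → Yes.
85 → 85 is odd, 85 > 24 → No.
53 → 53 is odd, 53 > 24 → No.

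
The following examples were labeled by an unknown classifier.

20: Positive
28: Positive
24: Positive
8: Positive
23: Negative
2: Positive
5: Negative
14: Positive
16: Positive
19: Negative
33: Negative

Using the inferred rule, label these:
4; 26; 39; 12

Positive, Positive, Negative, Positive

A rule that fits every label: even — true of each 'Positive' example, false of each 'Negative' one.
4 — 4 is even, hence Positive. 26 — 26 is even, hence Positive. 39 — 39 is odd, hence Negative. 12 — 12 is even, hence Positive.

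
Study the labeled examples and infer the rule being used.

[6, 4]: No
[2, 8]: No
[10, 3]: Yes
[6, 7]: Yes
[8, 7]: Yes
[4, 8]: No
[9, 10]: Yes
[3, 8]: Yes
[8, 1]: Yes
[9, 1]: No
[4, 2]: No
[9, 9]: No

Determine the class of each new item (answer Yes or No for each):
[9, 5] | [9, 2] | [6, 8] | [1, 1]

No, Yes, No, No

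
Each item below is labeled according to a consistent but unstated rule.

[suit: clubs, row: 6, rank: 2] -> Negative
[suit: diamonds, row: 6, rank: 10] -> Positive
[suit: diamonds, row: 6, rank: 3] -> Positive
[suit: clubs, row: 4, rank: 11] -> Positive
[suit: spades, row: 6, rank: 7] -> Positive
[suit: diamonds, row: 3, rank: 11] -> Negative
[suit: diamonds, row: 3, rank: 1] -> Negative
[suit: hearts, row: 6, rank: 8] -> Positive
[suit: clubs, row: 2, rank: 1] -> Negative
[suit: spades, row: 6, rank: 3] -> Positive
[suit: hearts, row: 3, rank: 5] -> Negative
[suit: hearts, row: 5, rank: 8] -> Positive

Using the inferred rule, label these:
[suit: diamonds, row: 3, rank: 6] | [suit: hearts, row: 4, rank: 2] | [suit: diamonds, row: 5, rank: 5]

Negative, Negative, Positive

The rule appears to be: row ≥ 4 AND rank ≥ 3.
[suit: diamonds, row: 3, rank: 6]: row = 3, rank = 6 — doesn't match, so Negative.
[suit: hearts, row: 4, rank: 2]: row = 4, rank = 2 — doesn't match, so Negative.
[suit: diamonds, row: 5, rank: 5]: row = 5, rank = 5 — has this property, so Positive.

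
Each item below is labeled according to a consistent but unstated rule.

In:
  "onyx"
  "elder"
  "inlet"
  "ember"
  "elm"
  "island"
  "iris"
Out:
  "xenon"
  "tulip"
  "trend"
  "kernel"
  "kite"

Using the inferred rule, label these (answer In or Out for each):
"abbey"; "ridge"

A rule that fits every label: starts with a vowel — true of each 'In' example, false of each 'Out' one.
"abbey" — starts with 'a', hence In. "ridge" — starts with 'r', hence Out.

In, Out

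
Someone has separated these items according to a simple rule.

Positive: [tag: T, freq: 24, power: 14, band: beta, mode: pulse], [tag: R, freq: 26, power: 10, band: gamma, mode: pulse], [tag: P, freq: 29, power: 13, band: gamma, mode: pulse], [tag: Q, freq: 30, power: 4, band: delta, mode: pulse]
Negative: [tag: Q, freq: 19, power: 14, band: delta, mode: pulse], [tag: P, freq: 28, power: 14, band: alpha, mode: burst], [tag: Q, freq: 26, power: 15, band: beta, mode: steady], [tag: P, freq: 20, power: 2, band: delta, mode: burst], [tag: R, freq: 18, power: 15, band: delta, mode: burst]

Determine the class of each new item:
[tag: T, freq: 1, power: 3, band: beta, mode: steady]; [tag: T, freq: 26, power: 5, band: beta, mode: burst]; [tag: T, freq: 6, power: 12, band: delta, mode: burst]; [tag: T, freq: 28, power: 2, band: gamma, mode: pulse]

Negative, Negative, Negative, Positive

The classifier is using: mode is pulse AND freq ≥ 20.
[tag: T, freq: 1, power: 3, band: beta, mode: steady]: mode is steady, freq = 1 — doesn't qualify, so Negative. [tag: T, freq: 26, power: 5, band: beta, mode: burst]: mode is burst, freq = 26 — doesn't qualify, so Negative. [tag: T, freq: 6, power: 12, band: delta, mode: burst]: mode is burst, freq = 6 — doesn't qualify, so Negative. [tag: T, freq: 28, power: 2, band: gamma, mode: pulse]: mode is pulse, freq = 28 — passes, so Positive.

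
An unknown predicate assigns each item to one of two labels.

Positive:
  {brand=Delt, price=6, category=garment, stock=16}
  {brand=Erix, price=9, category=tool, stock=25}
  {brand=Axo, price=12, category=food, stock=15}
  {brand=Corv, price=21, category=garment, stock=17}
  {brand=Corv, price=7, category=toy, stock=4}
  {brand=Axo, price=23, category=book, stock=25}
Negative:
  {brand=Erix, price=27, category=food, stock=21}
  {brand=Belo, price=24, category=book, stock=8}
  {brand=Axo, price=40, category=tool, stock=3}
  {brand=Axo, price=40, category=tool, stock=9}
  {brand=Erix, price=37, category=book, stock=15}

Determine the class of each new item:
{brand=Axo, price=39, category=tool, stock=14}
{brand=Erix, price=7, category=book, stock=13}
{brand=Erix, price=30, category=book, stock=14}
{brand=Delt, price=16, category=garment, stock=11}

Negative, Positive, Negative, Positive

'Positive' ⟺ price ≤ 23.
{brand=Axo, price=39, category=tool, stock=14}: price = 39 — doesn't qualify, so Negative. {brand=Erix, price=7, category=book, stock=13}: price = 7 — matches, so Positive. {brand=Erix, price=30, category=book, stock=14}: price = 30 — doesn't qualify, so Negative. {brand=Delt, price=16, category=garment, stock=11}: price = 16 — matches, so Positive.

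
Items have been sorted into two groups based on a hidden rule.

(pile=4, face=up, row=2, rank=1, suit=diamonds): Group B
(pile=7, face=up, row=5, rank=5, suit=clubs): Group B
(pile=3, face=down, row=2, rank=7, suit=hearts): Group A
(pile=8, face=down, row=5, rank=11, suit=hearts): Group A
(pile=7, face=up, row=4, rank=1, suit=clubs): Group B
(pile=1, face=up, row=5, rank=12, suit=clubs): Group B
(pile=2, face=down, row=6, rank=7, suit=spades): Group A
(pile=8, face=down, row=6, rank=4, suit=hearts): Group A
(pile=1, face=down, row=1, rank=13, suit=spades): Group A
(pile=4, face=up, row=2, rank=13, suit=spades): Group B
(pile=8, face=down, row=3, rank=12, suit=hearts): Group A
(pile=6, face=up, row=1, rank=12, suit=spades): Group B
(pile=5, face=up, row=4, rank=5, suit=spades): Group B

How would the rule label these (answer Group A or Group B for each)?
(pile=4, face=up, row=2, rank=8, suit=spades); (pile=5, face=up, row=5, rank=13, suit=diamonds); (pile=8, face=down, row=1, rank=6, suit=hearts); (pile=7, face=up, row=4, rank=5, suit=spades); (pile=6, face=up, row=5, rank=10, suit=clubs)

Group B, Group B, Group A, Group B, Group B

'Group A' ⟺ face is down.
(pile=4, face=up, row=2, rank=8, suit=spades) → face is up → Group B. (pile=5, face=up, row=5, rank=13, suit=diamonds) → face is up → Group B. (pile=8, face=down, row=1, rank=6, suit=hearts) → face is down → Group A. (pile=7, face=up, row=4, rank=5, suit=spades) → face is up → Group B. (pile=6, face=up, row=5, rank=10, suit=clubs) → face is up → Group B.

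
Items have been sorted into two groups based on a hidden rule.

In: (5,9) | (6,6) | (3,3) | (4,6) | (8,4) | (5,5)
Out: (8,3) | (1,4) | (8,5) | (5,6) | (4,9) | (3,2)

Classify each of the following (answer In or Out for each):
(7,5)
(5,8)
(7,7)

In, Out, In

Looking at the examples, the only property every 'In' case has and every 'Out' case lacks is: sum is even.
(7,5): 7+5 = 12 — fits, so In.
(5,8): 5+8 = 13 — doesn't match, so Out.
(7,7): 7+7 = 14 — fits, so In.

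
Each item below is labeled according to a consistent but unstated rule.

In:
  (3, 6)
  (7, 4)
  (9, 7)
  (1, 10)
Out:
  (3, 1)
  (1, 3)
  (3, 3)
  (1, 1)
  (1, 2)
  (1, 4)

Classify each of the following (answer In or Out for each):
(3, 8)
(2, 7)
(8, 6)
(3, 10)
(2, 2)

In, In, In, In, Out

The pattern is that an item is 'In' exactly when: sum ≥ 9.
(3, 8): In (3+8 = 11).
(2, 7): In (2+7 = 9).
(8, 6): In (8+6 = 14).
(3, 10): In (3+10 = 13).
(2, 2): Out (2+2 = 4).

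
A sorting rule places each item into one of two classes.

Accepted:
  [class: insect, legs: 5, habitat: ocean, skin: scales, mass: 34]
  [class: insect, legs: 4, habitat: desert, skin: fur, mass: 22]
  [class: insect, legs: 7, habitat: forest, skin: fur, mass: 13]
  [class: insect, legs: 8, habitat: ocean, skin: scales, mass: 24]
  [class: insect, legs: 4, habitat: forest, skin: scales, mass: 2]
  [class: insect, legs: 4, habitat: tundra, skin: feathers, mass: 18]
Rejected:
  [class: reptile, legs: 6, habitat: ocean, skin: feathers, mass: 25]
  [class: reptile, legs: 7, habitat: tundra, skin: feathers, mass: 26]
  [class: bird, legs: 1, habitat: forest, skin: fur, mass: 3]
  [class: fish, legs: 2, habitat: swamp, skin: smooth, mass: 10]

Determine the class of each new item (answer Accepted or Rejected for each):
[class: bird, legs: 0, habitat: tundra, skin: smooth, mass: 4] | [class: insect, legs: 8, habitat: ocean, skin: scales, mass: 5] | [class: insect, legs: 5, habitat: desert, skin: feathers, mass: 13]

Rejected, Accepted, Accepted

Checking candidate rules against both groups, what survives is: class is insect.
[class: bird, legs: 0, habitat: tundra, skin: smooth, mass: 4]: class is bird, does not fit → Rejected. [class: insect, legs: 8, habitat: ocean, skin: scales, mass: 5]: class is insect, satisfies this → Accepted. [class: insect, legs: 5, habitat: desert, skin: feathers, mass: 13]: class is insect, satisfies this → Accepted.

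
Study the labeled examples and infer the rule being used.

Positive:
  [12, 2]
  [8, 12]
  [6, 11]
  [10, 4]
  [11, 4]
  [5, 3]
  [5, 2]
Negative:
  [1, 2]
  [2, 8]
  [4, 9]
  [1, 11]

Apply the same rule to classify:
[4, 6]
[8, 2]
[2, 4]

Negative, Positive, Negative

The classifier is using: first ≥ 5.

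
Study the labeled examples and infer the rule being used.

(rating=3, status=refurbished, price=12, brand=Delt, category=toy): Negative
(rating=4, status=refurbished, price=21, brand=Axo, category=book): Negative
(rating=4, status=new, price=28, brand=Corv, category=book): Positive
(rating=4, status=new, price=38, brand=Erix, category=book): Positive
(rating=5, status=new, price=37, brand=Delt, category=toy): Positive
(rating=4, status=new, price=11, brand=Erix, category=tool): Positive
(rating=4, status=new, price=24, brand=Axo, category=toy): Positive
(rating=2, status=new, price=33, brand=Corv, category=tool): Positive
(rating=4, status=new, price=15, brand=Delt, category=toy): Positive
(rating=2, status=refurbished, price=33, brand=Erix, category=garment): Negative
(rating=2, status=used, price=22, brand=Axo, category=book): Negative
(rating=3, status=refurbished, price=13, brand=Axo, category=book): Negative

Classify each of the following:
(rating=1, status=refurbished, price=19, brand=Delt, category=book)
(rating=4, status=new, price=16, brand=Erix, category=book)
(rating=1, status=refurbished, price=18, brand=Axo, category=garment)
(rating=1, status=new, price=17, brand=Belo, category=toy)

Negative, Positive, Negative, Positive

A rule that fits every label: status is new — true of each 'Positive' example, false of each 'Negative' one.
(rating=1, status=refurbished, price=19, brand=Delt, category=book) — status is refurbished, hence Negative.
(rating=4, status=new, price=16, brand=Erix, category=book) — status is new, hence Positive.
(rating=1, status=refurbished, price=18, brand=Axo, category=garment) — status is refurbished, hence Negative.
(rating=1, status=new, price=17, brand=Belo, category=toy) — status is new, hence Positive.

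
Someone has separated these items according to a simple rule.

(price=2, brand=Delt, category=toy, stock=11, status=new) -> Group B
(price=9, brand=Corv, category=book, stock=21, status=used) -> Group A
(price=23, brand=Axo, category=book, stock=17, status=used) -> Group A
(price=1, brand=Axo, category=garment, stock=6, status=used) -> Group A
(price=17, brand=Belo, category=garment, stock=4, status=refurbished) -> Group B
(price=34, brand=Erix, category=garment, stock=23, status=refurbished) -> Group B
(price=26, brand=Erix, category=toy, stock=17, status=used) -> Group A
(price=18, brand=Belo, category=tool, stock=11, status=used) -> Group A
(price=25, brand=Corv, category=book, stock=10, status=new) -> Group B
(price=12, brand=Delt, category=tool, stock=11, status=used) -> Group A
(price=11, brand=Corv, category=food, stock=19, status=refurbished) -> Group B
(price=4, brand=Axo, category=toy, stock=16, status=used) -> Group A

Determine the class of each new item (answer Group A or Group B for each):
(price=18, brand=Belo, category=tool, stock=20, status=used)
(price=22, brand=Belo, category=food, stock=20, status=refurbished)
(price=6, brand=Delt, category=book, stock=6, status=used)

Group A, Group B, Group A

Looking at the examples, the only property every 'Group A' case has and every 'Group B' case lacks is: status is used.
(price=18, brand=Belo, category=tool, stock=20, status=used): status is used, matches → Group A. (price=22, brand=Belo, category=food, stock=20, status=refurbished): status is refurbished, lacks this property → Group B. (price=6, brand=Delt, category=book, stock=6, status=used): status is used, matches → Group A.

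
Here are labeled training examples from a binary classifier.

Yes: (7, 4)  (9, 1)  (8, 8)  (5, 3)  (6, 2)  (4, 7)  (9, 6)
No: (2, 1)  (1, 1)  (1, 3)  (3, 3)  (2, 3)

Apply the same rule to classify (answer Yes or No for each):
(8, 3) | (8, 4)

One predicate separates the groups cleanly: sum ≥ 8.
(8, 3) → 8+3 = 11 → Yes.
(8, 4) → 8+4 = 12 → Yes.

Yes, Yes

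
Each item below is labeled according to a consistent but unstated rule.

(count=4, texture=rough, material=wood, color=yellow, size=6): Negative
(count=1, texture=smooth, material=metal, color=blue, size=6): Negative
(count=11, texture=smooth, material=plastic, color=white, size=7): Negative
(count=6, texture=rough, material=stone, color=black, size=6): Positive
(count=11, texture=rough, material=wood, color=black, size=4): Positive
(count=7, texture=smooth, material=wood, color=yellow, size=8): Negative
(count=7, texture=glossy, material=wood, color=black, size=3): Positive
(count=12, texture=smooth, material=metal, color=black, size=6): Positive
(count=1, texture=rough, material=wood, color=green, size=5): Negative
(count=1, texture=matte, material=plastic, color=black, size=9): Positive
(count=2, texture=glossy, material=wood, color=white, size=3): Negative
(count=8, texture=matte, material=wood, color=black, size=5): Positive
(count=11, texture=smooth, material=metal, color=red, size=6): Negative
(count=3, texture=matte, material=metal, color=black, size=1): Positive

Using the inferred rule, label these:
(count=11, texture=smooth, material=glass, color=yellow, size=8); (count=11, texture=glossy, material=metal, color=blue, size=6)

The classifier is using: color is black.
(count=11, texture=smooth, material=glass, color=yellow, size=8): Negative (color is yellow).
(count=11, texture=glossy, material=metal, color=blue, size=6): Negative (color is blue).

Negative, Negative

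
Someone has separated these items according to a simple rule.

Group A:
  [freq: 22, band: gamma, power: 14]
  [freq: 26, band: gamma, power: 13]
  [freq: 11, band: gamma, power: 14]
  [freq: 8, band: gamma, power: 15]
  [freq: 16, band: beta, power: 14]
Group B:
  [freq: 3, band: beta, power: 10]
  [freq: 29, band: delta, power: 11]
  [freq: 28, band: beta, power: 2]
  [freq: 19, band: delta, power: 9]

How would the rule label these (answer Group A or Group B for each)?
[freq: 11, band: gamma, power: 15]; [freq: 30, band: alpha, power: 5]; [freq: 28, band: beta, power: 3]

Rule: power ≥ 13. This holds for each 'Group A' example and fails for each 'Group B' one.
[freq: 11, band: gamma, power: 15]: power = 15 — checks out, so Group A.
[freq: 30, band: alpha, power: 5]: power = 5 — fails this test, so Group B.
[freq: 28, band: beta, power: 3]: power = 3 — fails this test, so Group B.

Group A, Group B, Group B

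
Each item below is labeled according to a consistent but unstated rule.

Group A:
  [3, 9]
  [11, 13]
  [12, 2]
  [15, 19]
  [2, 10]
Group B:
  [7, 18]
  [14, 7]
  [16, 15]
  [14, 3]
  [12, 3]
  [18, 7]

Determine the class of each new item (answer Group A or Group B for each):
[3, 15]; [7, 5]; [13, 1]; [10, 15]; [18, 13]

Group A, Group A, Group A, Group B, Group B

'Group A' ⟺ sum is even.
[3, 15]: Group A (3+15 = 18).
[7, 5]: Group A (7+5 = 12).
[13, 1]: Group A (13+1 = 14).
[10, 15]: Group B (10+15 = 25).
[18, 13]: Group B (18+13 = 31).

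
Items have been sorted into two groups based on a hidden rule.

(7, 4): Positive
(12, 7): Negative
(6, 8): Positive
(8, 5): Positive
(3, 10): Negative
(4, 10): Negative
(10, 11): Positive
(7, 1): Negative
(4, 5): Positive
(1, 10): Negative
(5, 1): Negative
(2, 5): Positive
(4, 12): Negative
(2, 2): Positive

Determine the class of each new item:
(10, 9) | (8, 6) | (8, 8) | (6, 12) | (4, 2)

Positive, Positive, Positive, Negative, Positive

The common property of the 'Positive' items is: |first − second| ≤ 3. No 'Negative' item has it.
Positive: (10, 9), since |10−9| = 1. Positive: (8, 6), since |8−6| = 2. Positive: (8, 8), since |8−8| = 0. Negative: (6, 12), since |6−12| = 6. Positive: (4, 2), since |4−2| = 2.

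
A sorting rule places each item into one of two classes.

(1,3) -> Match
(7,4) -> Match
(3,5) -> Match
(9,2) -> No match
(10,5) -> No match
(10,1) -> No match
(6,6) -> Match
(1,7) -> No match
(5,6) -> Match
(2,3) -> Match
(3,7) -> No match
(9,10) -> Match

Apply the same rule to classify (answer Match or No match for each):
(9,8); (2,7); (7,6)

Match, No match, Match

'Match' ⟺ |first − second| ≤ 3.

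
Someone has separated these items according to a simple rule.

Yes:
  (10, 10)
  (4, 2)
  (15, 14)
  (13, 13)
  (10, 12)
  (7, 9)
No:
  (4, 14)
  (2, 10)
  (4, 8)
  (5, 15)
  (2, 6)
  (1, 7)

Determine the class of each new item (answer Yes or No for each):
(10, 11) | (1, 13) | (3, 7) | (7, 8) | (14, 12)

Rule: |first − second| ≤ 2. This holds for each 'Yes' example and fails for each 'No' one.
(10, 11): Yes (|10−11| = 1).
(1, 13): No (|1−13| = 12).
(3, 7): No (|3−7| = 4).
(7, 8): Yes (|7−8| = 1).
(14, 12): Yes (|14−12| = 2).

Yes, No, No, Yes, Yes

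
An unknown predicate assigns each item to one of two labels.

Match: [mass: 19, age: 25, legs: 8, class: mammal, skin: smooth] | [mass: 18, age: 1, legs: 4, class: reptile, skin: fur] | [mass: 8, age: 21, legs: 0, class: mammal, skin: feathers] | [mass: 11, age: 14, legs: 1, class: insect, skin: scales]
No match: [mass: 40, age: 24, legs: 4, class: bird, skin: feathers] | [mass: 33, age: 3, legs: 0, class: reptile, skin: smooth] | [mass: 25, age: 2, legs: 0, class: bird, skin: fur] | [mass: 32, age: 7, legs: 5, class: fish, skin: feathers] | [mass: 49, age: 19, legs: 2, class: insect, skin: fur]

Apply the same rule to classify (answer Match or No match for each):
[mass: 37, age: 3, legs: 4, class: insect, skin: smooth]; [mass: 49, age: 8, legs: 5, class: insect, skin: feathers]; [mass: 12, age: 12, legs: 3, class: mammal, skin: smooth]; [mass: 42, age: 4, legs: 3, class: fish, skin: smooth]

No match, No match, Match, No match

The distinguishing property — mass ≤ 19 — holds for all the 'Match' cases and none of the 'No match' cases.
[mass: 37, age: 3, legs: 4, class: insect, skin: smooth] → mass = 37 → No match. [mass: 49, age: 8, legs: 5, class: insect, skin: feathers] → mass = 49 → No match. [mass: 12, age: 12, legs: 3, class: mammal, skin: smooth] → mass = 12 → Match. [mass: 42, age: 4, legs: 3, class: fish, skin: smooth] → mass = 42 → No match.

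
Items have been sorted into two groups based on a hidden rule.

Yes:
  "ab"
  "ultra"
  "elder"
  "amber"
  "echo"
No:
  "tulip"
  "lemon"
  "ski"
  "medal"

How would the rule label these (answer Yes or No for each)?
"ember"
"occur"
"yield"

Comparing the two groups points to one rule — starts with a vowel.
"ember" → starts with 'e' → Yes.
"occur" → starts with 'o' → Yes.
"yield" → starts with 'y' → No.

Yes, Yes, No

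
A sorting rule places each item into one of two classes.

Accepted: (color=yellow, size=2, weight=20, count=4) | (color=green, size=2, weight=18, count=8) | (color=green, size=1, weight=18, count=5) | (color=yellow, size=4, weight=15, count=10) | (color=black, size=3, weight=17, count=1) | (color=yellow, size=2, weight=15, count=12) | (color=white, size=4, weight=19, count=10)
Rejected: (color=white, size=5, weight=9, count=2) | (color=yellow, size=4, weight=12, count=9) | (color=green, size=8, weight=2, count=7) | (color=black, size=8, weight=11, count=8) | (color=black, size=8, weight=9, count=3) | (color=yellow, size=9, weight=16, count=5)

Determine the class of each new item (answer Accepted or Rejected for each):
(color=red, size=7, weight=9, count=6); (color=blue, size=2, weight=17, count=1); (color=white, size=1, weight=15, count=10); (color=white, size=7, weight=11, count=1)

Rejected, Accepted, Accepted, Rejected

'Accepted' ⟺ size ≤ 4 AND weight ≥ 15.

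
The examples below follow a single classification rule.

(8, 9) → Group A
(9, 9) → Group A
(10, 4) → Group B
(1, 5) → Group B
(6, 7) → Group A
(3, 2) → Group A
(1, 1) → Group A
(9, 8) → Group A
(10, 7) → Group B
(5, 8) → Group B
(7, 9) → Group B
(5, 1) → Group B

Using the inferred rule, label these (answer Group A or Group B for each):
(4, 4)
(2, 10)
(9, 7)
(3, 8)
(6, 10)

The common property of the 'Group A' items is: |first − second| ≤ 1. No 'Group B' item has it.
(4, 4): |4−4| = 0 — meets the rule, so Group A.
(2, 10): |2−10| = 8 — doesn't match, so Group B.
(9, 7): |9−7| = 2 — doesn't match, so Group B.
(3, 8): |3−8| = 5 — doesn't match, so Group B.
(6, 10): |6−10| = 4 — doesn't match, so Group B.

Group A, Group B, Group B, Group B, Group B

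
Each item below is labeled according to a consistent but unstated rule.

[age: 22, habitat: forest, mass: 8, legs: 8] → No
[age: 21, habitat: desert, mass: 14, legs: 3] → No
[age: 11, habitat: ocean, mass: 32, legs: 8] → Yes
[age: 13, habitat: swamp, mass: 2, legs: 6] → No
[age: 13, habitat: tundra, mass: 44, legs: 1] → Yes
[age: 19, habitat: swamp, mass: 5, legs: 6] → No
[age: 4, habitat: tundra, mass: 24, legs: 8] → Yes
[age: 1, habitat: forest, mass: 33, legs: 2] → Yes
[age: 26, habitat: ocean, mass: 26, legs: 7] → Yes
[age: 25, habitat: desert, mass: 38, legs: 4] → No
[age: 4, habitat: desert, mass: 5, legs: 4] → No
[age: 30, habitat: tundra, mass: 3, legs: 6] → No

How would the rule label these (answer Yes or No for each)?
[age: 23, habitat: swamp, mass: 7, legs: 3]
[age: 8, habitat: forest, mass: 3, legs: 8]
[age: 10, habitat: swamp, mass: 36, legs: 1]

No, No, Yes

A rule that fits every label: age ≠ 25 AND mass ≥ 24 — true of each 'Yes' example, false of each 'No' one.
No: [age: 23, habitat: swamp, mass: 7, legs: 3], since age = 23, mass = 7.
No: [age: 8, habitat: forest, mass: 3, legs: 8], since age = 8, mass = 3.
Yes: [age: 10, habitat: swamp, mass: 36, legs: 1], since age = 10, mass = 36.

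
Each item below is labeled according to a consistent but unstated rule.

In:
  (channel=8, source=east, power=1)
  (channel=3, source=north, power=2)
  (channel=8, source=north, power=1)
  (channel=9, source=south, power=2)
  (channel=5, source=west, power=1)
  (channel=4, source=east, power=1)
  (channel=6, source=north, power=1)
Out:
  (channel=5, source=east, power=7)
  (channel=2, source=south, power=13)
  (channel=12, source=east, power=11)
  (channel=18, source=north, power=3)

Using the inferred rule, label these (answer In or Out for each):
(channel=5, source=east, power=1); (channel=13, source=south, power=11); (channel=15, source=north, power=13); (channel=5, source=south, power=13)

In, Out, Out, Out

Every 'In' example satisfies: power ≤ 2. None of the 'Out' examples do.
(channel=5, source=east, power=1) → power = 1 → In.
(channel=13, source=south, power=11) → power = 11 → Out.
(channel=15, source=north, power=13) → power = 13 → Out.
(channel=5, source=south, power=13) → power = 13 → Out.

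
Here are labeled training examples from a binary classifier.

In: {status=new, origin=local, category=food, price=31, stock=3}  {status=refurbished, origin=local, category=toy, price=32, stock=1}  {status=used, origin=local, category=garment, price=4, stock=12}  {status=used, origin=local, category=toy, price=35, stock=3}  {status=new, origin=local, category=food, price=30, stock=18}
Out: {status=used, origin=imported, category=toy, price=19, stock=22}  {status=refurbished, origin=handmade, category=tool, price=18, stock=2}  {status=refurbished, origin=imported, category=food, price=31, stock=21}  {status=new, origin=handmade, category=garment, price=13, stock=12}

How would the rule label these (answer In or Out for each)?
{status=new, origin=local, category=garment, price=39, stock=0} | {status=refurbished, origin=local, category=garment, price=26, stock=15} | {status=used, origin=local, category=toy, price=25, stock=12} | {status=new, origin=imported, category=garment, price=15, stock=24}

The simplest hypothesis consistent with all the labels is: origin is local.
{status=new, origin=local, category=garment, price=39, stock=0}: In (origin is local).
{status=refurbished, origin=local, category=garment, price=26, stock=15}: In (origin is local).
{status=used, origin=local, category=toy, price=25, stock=12}: In (origin is local).
{status=new, origin=imported, category=garment, price=15, stock=24}: Out (origin is imported).

In, In, In, Out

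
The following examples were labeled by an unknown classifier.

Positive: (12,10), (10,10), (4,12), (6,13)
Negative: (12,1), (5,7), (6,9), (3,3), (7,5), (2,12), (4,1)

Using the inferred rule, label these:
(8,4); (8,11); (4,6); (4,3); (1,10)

The classifier is using: sum ≥ 16.

Negative, Positive, Negative, Negative, Negative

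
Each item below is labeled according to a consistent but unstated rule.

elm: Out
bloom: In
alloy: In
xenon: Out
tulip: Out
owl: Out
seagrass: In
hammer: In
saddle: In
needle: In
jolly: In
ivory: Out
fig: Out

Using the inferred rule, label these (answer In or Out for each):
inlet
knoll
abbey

Every 'In' example satisfies: has a double letter. None of the 'Out' examples do.
inlet: no doubled letter — fails this test, so Out. knoll: 'll' doubled — passes, so In. abbey: 'bb' doubled — passes, so In.

Out, In, In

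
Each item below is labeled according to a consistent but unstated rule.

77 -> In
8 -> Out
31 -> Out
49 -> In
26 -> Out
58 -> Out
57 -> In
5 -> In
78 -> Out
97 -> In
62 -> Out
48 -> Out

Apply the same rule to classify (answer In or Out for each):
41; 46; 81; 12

In, Out, In, Out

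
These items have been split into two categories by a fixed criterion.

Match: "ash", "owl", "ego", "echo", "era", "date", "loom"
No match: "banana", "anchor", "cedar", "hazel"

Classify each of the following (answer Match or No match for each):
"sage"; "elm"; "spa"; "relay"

The common property of the 'Match' items is: length ≤ 4. No 'No match' item has it.

Match, Match, Match, No match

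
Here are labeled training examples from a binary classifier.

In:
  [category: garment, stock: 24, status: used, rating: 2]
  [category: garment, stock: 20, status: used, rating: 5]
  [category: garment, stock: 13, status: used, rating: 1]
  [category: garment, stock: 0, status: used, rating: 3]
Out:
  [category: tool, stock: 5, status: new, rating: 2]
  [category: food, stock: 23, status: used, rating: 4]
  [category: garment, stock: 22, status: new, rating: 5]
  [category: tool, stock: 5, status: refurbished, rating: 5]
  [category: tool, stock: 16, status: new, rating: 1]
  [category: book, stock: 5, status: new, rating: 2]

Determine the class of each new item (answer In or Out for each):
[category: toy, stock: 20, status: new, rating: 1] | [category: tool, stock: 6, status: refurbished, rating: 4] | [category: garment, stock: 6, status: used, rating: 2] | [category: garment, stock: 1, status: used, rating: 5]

The rule appears to be: status is used AND category is garment.
[category: toy, stock: 20, status: new, rating: 1] — status is new, category is toy, hence Out. [category: tool, stock: 6, status: refurbished, rating: 4] — status is refurbished, category is tool, hence Out. [category: garment, stock: 6, status: used, rating: 2] — status is used, category is garment, hence In. [category: garment, stock: 1, status: used, rating: 5] — status is used, category is garment, hence In.

Out, Out, In, In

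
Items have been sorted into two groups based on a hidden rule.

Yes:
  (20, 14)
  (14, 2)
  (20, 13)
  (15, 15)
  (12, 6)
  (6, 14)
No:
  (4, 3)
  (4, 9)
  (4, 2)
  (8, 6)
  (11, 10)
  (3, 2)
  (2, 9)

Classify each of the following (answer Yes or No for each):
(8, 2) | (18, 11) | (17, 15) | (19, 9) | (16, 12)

No, Yes, Yes, Yes, Yes

All 'Yes' examples share one property — max ≥ 12 — and every 'No' example lacks it.
(8, 2) — max 8, hence No.
(18, 11) — max 18, hence Yes.
(17, 15) — max 17, hence Yes.
(19, 9) — max 19, hence Yes.
(16, 12) — max 16, hence Yes.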